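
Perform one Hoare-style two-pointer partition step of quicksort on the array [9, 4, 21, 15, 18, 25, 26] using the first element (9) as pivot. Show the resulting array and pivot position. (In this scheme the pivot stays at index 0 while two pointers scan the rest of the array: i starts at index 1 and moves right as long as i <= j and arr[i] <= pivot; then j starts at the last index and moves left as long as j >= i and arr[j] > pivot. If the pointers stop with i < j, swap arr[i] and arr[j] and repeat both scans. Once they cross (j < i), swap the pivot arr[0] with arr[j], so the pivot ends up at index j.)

Hoare-style two-pointer partition with pivot = 9:

Initial array: [9, 4, 21, 15, 18, 25, 26]

Pointers start at i = 1, j = 6.
i ends at 2, j ends at 1: the pointers have crossed (j < i), so scanning stops.

Swap pivot arr[0] with arr[1] to place pivot at position 1: [4, 9, 21, 15, 18, 25, 26]
Pivot position: 1

After partitioning with pivot 9, the array becomes [4, 9, 21, 15, 18, 25, 26]. The pivot is placed at index 1. All elements to the left of the pivot are <= 9, and all elements to the right are > 9.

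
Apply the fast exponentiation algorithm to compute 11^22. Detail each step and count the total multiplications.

Computing 11^22 by squaring (build up from 11^1; each line after the first costs one multiplication):

11^1 = 11
11^2 = (11^1)^2 = 11^2 = 121
11^4 = (11^2)^2 = 121^2 = 14641
11^5 = 11 * 11^4 = 11 * 14641 = 161051
11^10 = (11^5)^2 = 161051^2 = 25937424601
11^11 = 11 * 11^10 = 11 * 25937424601 = 285311670611
11^22 = (11^11)^2 = 285311670611^2 = 81402749386839761113321

Result: 81402749386839761113321
Multiplications needed: 6 (6 lines after 11^1)

11^22 = 81402749386839761113321. Using exponentiation by squaring, this requires 6 multiplications. The key idea: if the exponent is even, square the half-power; if odd, multiply by the base once.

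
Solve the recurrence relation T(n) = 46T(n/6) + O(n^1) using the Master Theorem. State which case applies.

Master Theorem for T(n) = 46T(n/6) + O(n^1):

a = 46, b = 6, c = 1
log_b(a) = log_6(46) = 2.1368

Case 1: c = 1 < log_6(46) = 2.1368
T(n) = O(n^(log_6 46))

For T(n) = 46T(n/6) + O(n^1): log_6(46) = 2.1368. This is Case 1 of the Master Theorem (c < log_b(a), work dominated by leaves), giving O(n^(log_6 46)).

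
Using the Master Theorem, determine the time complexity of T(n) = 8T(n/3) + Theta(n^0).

Master Theorem for T(n) = 8T(n/3) + O(n^0):

a = 8, b = 3, c = 0
log_b(a) = log_3(8) = 1.8928

Case 1: c = 0 < log_3(8) = 1.8928
T(n) = O(n^(log_3 8))

For T(n) = 8T(n/3) + O(n^0): log_3(8) = 1.8928. This is Case 1 of the Master Theorem (c < log_b(a), work dominated by leaves), giving O(n^(log_3 8)).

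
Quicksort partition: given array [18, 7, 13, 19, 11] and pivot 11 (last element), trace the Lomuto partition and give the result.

Lomuto partition with pivot = 11:

Initial array: [18, 7, 13, 19, 11]

arr[0]=18 > 11: no swap
arr[1]=7 <= 11: swap with position 0, array becomes [7, 18, 13, 19, 11]
arr[2]=13 > 11: no swap
arr[3]=19 > 11: no swap

Place pivot at position 1: [7, 11, 13, 19, 18]
Pivot position: 1

After partitioning with pivot 11, the array becomes [7, 11, 13, 19, 18]. The pivot is placed at index 1. All elements to the left of the pivot are <= 11, and all elements to the right are > 11.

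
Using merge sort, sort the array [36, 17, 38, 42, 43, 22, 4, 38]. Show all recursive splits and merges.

Merge sort trace:

Split: [36, 17, 38, 42, 43, 22, 4, 38] -> [36, 17, 38, 42] and [43, 22, 4, 38]
  Split: [36, 17, 38, 42] -> [36, 17] and [38, 42]
    Split: [36, 17] -> [36] and [17]
    Merge: [36] + [17] -> [17, 36]
    Split: [38, 42] -> [38] and [42]
    Merge: [38] + [42] -> [38, 42]
  Merge: [17, 36] + [38, 42] -> [17, 36, 38, 42]
  Split: [43, 22, 4, 38] -> [43, 22] and [4, 38]
    Split: [43, 22] -> [43] and [22]
    Merge: [43] + [22] -> [22, 43]
    Split: [4, 38] -> [4] and [38]
    Merge: [4] + [38] -> [4, 38]
  Merge: [22, 43] + [4, 38] -> [4, 22, 38, 43]
Merge: [17, 36, 38, 42] + [4, 22, 38, 43] -> [4, 17, 22, 36, 38, 38, 42, 43]

Final sorted array: [4, 17, 22, 36, 38, 38, 42, 43]

The merge sort proceeds by recursively splitting the array and merging sorted halves.
After all merges, the sorted array is [4, 17, 22, 36, 38, 38, 42, 43].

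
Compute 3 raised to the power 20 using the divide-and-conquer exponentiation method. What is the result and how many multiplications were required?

Computing 3^20 by squaring (build up from 3^1; each line after the first costs one multiplication):

3^1 = 3
3^2 = (3^1)^2 = 3^2 = 9
3^4 = (3^2)^2 = 9^2 = 81
3^5 = 3 * 3^4 = 3 * 81 = 243
3^10 = (3^5)^2 = 243^2 = 59049
3^20 = (3^10)^2 = 59049^2 = 3486784401

Result: 3486784401
Multiplications needed: 5 (5 lines after 3^1)

3^20 = 3486784401. Using exponentiation by squaring, this requires 5 multiplications. The key idea: if the exponent is even, square the half-power; if odd, multiply by the base once.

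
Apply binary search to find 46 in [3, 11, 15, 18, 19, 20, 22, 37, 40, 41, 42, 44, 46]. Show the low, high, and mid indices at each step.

Binary search for 46 in [3, 11, 15, 18, 19, 20, 22, 37, 40, 41, 42, 44, 46]:

lo=0, hi=12, mid=6, arr[mid]=22 -> 22 < 46, search right half
lo=7, hi=12, mid=9, arr[mid]=41 -> 41 < 46, search right half
lo=10, hi=12, mid=11, arr[mid]=44 -> 44 < 46, search right half
lo=12, hi=12, mid=12, arr[mid]=46 -> Found target at index 12!

Binary search finds 46 at index 12 after 4 comparisons. The search repeatedly halves the search space by comparing with the middle element.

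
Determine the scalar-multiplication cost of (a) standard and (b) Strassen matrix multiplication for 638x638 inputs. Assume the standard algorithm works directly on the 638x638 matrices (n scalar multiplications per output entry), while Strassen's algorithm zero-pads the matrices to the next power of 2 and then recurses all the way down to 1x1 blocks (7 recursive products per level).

Matrix multiplication for 638x638 matrices:

Strassen's algorithm requires power-of-2 dimensions. Pad 638x638 to 1024x1024 (next power of 2).

Standard algorithm: 638^3 = 259694072 multiplications
Strassen's algorithm: 7^(log2(1024)) = 7^10 = 282475249 multiplications
Difference: 259694072 - 282475249 = -22781177 (Strassen uses MORE here due to padding overhead — for small or just-over-power-of-2 n, padding can outweigh the per-level savings)

Standard: 259694072 multiplications (638^3). Strassen: 282475249 multiplications (7^10, after padding to 1024x1024). Strassen reduces 8 recursive multiplications to 7 at each level.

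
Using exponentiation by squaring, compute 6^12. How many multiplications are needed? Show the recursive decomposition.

Computing 6^12 by squaring (build up from 6^1; each line after the first costs one multiplication):

6^1 = 6
6^2 = (6^1)^2 = 6^2 = 36
6^3 = 6 * 6^2 = 6 * 36 = 216
6^6 = (6^3)^2 = 216^2 = 46656
6^12 = (6^6)^2 = 46656^2 = 2176782336

Result: 2176782336
Multiplications needed: 4 (4 lines after 6^1)

6^12 = 2176782336. Using exponentiation by squaring, this requires 4 multiplications. The key idea: if the exponent is even, square the half-power; if odd, multiply by the base once.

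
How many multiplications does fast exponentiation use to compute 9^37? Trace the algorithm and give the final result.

Computing 9^37 by squaring (build up from 9^1; each line after the first costs one multiplication):

9^1 = 9
9^2 = (9^1)^2 = 9^2 = 81
9^4 = (9^2)^2 = 81^2 = 6561
9^8 = (9^4)^2 = 6561^2 = 43046721
9^9 = 9 * 9^8 = 9 * 43046721 = 387420489
9^18 = (9^9)^2 = 387420489^2 = 150094635296999121
9^36 = (9^18)^2 = 150094635296999121^2 = 22528399544939174411840147874772641
9^37 = 9 * 9^36 = 9 * 22528399544939174411840147874772641 = 202755595904452569706561330872953769

Result: 202755595904452569706561330872953769
Multiplications needed: 7 (7 lines after 9^1)

9^37 = 202755595904452569706561330872953769. Using exponentiation by squaring, this requires 7 multiplications. The key idea: if the exponent is even, square the half-power; if odd, multiply by the base once.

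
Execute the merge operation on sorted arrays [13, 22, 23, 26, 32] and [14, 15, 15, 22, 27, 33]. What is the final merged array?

Merging process:

Compare 13 vs 14: take 13 from left. Merged: [13]
Compare 22 vs 14: take 14 from right. Merged: [13, 14]
Compare 22 vs 15: take 15 from right. Merged: [13, 14, 15]
Compare 22 vs 15: take 15 from right. Merged: [13, 14, 15, 15]
Compare 22 vs 22: take 22 from left. Merged: [13, 14, 15, 15, 22]
Compare 23 vs 22: take 22 from right. Merged: [13, 14, 15, 15, 22, 22]
Compare 23 vs 27: take 23 from left. Merged: [13, 14, 15, 15, 22, 22, 23]
Compare 26 vs 27: take 26 from left. Merged: [13, 14, 15, 15, 22, 22, 23, 26]
Compare 32 vs 27: take 27 from right. Merged: [13, 14, 15, 15, 22, 22, 23, 26, 27]
Compare 32 vs 33: take 32 from left. Merged: [13, 14, 15, 15, 22, 22, 23, 26, 27, 32]
Append remaining from right: [33]. Merged: [13, 14, 15, 15, 22, 22, 23, 26, 27, 32, 33]

Final merged array: [13, 14, 15, 15, 22, 22, 23, 26, 27, 32, 33]
Total comparisons: 10

The merged array is [13, 14, 15, 15, 22, 22, 23, 26, 27, 32, 33], requiring 10 comparisons. The merge step runs in O(n) time where n is the total number of elements.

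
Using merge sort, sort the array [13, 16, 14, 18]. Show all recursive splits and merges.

Merge sort trace:

Split: [13, 16, 14, 18] -> [13, 16] and [14, 18]
  Split: [13, 16] -> [13] and [16]
  Merge: [13] + [16] -> [13, 16]
  Split: [14, 18] -> [14] and [18]
  Merge: [14] + [18] -> [14, 18]
Merge: [13, 16] + [14, 18] -> [13, 14, 16, 18]

Final sorted array: [13, 14, 16, 18]

The merge sort proceeds by recursively splitting the array and merging sorted halves.
After all merges, the sorted array is [13, 14, 16, 18].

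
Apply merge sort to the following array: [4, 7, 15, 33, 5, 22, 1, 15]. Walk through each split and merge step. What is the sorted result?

Merge sort trace:

Split: [4, 7, 15, 33, 5, 22, 1, 15] -> [4, 7, 15, 33] and [5, 22, 1, 15]
  Split: [4, 7, 15, 33] -> [4, 7] and [15, 33]
    Split: [4, 7] -> [4] and [7]
    Merge: [4] + [7] -> [4, 7]
    Split: [15, 33] -> [15] and [33]
    Merge: [15] + [33] -> [15, 33]
  Merge: [4, 7] + [15, 33] -> [4, 7, 15, 33]
  Split: [5, 22, 1, 15] -> [5, 22] and [1, 15]
    Split: [5, 22] -> [5] and [22]
    Merge: [5] + [22] -> [5, 22]
    Split: [1, 15] -> [1] and [15]
    Merge: [1] + [15] -> [1, 15]
  Merge: [5, 22] + [1, 15] -> [1, 5, 15, 22]
Merge: [4, 7, 15, 33] + [1, 5, 15, 22] -> [1, 4, 5, 7, 15, 15, 22, 33]

Final sorted array: [1, 4, 5, 7, 15, 15, 22, 33]

The merge sort proceeds by recursively splitting the array and merging sorted halves.
After all merges, the sorted array is [1, 4, 5, 7, 15, 15, 22, 33].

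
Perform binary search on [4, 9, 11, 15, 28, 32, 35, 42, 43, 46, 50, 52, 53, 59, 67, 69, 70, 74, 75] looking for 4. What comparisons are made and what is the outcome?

Binary search for 4 in [4, 9, 11, 15, 28, 32, 35, 42, 43, 46, 50, 52, 53, 59, 67, 69, 70, 74, 75]:

lo=0, hi=18, mid=9, arr[mid]=46 -> 46 > 4, search left half
lo=0, hi=8, mid=4, arr[mid]=28 -> 28 > 4, search left half
lo=0, hi=3, mid=1, arr[mid]=9 -> 9 > 4, search left half
lo=0, hi=0, mid=0, arr[mid]=4 -> Found target at index 0!

Binary search finds 4 at index 0 after 4 comparisons. The search repeatedly halves the search space by comparing with the middle element.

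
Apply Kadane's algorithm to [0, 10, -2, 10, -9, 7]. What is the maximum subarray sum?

Using Kadane's algorithm on [0, 10, -2, 10, -9, 7]:

Scanning through the array:
Position 1 (value 10): max_ending_here = 10, max_so_far = 10
Position 2 (value -2): max_ending_here = 8, max_so_far = 10
Position 3 (value 10): max_ending_here = 18, max_so_far = 18
Position 4 (value -9): max_ending_here = 9, max_so_far = 18
Position 5 (value 7): max_ending_here = 16, max_so_far = 18

Maximum subarray: [0, 10, -2, 10]
Maximum sum: 18

The maximum subarray is [0, 10, -2, 10] with sum 18. This subarray runs from index 0 to index 3.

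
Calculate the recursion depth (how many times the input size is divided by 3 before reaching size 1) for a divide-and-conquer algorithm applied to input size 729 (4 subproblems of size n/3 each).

For divide and conquer with division factor 3:

Problem sizes at each level:
Level 0: 729
Level 1: 243
Level 2: 81
Level 3: 27
Level 4: 9
Level 5: 3
Level 6: 1

The root is level 0 and the size-1 base case is level 6 (the tree spans levels 0 through 6, i.e. 7 levels counting the root), so the depth is the number of divisions: log_3(729) = 6

The recursion tree depth is log_3(729) = 6. At each level, the problem size is divided by 3, so it takes 6 divisions to reduce to a base case of size 1. The algorithm makes 4 recursive calls at each level.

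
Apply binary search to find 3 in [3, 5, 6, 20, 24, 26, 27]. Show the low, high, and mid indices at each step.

Binary search for 3 in [3, 5, 6, 20, 24, 26, 27]:

lo=0, hi=6, mid=3, arr[mid]=20 -> 20 > 3, search left half
lo=0, hi=2, mid=1, arr[mid]=5 -> 5 > 3, search left half
lo=0, hi=0, mid=0, arr[mid]=3 -> Found target at index 0!

Binary search finds 3 at index 0 after 3 comparisons. The search repeatedly halves the search space by comparing with the middle element.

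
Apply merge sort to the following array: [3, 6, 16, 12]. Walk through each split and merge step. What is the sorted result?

Merge sort trace:

Split: [3, 6, 16, 12] -> [3, 6] and [16, 12]
  Split: [3, 6] -> [3] and [6]
  Merge: [3] + [6] -> [3, 6]
  Split: [16, 12] -> [16] and [12]
  Merge: [16] + [12] -> [12, 16]
Merge: [3, 6] + [12, 16] -> [3, 6, 12, 16]

Final sorted array: [3, 6, 12, 16]

The merge sort proceeds by recursively splitting the array and merging sorted halves.
After all merges, the sorted array is [3, 6, 12, 16].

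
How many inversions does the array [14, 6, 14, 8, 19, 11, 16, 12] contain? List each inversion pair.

Finding inversions in [14, 6, 14, 8, 19, 11, 16, 12]:

(0, 1): arr[0]=14 > arr[1]=6
(0, 3): arr[0]=14 > arr[3]=8
(0, 5): arr[0]=14 > arr[5]=11
(0, 7): arr[0]=14 > arr[7]=12
(2, 3): arr[2]=14 > arr[3]=8
(2, 5): arr[2]=14 > arr[5]=11
(2, 7): arr[2]=14 > arr[7]=12
(4, 5): arr[4]=19 > arr[5]=11
(4, 6): arr[4]=19 > arr[6]=16
(4, 7): arr[4]=19 > arr[7]=12
(6, 7): arr[6]=16 > arr[7]=12

Total inversions: 11

The array has 11 inversion(s): (0,1), (0,3), (0,5), (0,7), (2,3), (2,5), (2,7), (4,5), (4,6), (4,7), (6,7). Each pair (i,j) satisfies i < j and arr[i] > arr[j].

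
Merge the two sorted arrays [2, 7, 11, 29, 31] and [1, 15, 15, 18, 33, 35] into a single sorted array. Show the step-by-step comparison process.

Merging process:

Compare 2 vs 1: take 1 from right. Merged: [1]
Compare 2 vs 15: take 2 from left. Merged: [1, 2]
Compare 7 vs 15: take 7 from left. Merged: [1, 2, 7]
Compare 11 vs 15: take 11 from left. Merged: [1, 2, 7, 11]
Compare 29 vs 15: take 15 from right. Merged: [1, 2, 7, 11, 15]
Compare 29 vs 15: take 15 from right. Merged: [1, 2, 7, 11, 15, 15]
Compare 29 vs 18: take 18 from right. Merged: [1, 2, 7, 11, 15, 15, 18]
Compare 29 vs 33: take 29 from left. Merged: [1, 2, 7, 11, 15, 15, 18, 29]
Compare 31 vs 33: take 31 from left. Merged: [1, 2, 7, 11, 15, 15, 18, 29, 31]
Append remaining from right: [33, 35]. Merged: [1, 2, 7, 11, 15, 15, 18, 29, 31, 33, 35]

Final merged array: [1, 2, 7, 11, 15, 15, 18, 29, 31, 33, 35]
Total comparisons: 9

The merged array is [1, 2, 7, 11, 15, 15, 18, 29, 31, 33, 35], requiring 9 comparisons. The merge step runs in O(n) time where n is the total number of elements.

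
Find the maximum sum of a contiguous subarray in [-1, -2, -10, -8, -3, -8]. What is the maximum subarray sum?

Using Kadane's algorithm on [-1, -2, -10, -8, -3, -8]:

Scanning through the array:
Position 1 (value -2): max_ending_here = -2, max_so_far = -1
Position 2 (value -10): max_ending_here = -10, max_so_far = -1
Position 3 (value -8): max_ending_here = -8, max_so_far = -1
Position 4 (value -3): max_ending_here = -3, max_so_far = -1
Position 5 (value -8): max_ending_here = -8, max_so_far = -1

Maximum subarray: [-1]
Maximum sum: -1

The maximum subarray is [-1] with sum -1. This subarray runs from index 0 to index 0.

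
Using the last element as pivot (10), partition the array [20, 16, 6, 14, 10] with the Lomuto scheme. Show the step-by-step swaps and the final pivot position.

Lomuto partition with pivot = 10:

Initial array: [20, 16, 6, 14, 10]

arr[0]=20 > 10: no swap
arr[1]=16 > 10: no swap
arr[2]=6 <= 10: swap with position 0, array becomes [6, 16, 20, 14, 10]
arr[3]=14 > 10: no swap

Place pivot at position 1: [6, 10, 20, 14, 16]
Pivot position: 1

After partitioning with pivot 10, the array becomes [6, 10, 20, 14, 16]. The pivot is placed at index 1. All elements to the left of the pivot are <= 10, and all elements to the right are > 10.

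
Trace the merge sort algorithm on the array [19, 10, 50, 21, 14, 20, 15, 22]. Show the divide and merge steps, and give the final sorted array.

Merge sort trace:

Split: [19, 10, 50, 21, 14, 20, 15, 22] -> [19, 10, 50, 21] and [14, 20, 15, 22]
  Split: [19, 10, 50, 21] -> [19, 10] and [50, 21]
    Split: [19, 10] -> [19] and [10]
    Merge: [19] + [10] -> [10, 19]
    Split: [50, 21] -> [50] and [21]
    Merge: [50] + [21] -> [21, 50]
  Merge: [10, 19] + [21, 50] -> [10, 19, 21, 50]
  Split: [14, 20, 15, 22] -> [14, 20] and [15, 22]
    Split: [14, 20] -> [14] and [20]
    Merge: [14] + [20] -> [14, 20]
    Split: [15, 22] -> [15] and [22]
    Merge: [15] + [22] -> [15, 22]
  Merge: [14, 20] + [15, 22] -> [14, 15, 20, 22]
Merge: [10, 19, 21, 50] + [14, 15, 20, 22] -> [10, 14, 15, 19, 20, 21, 22, 50]

Final sorted array: [10, 14, 15, 19, 20, 21, 22, 50]

The merge sort proceeds by recursively splitting the array and merging sorted halves.
After all merges, the sorted array is [10, 14, 15, 19, 20, 21, 22, 50].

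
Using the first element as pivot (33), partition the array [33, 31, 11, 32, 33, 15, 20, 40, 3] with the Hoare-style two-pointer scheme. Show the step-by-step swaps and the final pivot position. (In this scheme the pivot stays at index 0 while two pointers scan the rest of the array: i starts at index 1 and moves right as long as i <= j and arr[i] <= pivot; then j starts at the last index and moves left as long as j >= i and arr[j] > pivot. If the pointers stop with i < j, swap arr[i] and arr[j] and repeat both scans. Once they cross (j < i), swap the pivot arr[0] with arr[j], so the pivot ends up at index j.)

Hoare-style two-pointer partition with pivot = 33:

Initial array: [33, 31, 11, 32, 33, 15, 20, 40, 3]

Pointers start at i = 1, j = 8.
i stops at index 7 (arr[7]=40 > 33), j stops at index 8 (arr[8]=3 <= 33): swap arr[7] and arr[8], array becomes [33, 31, 11, 32, 33, 15, 20, 3, 40]
i ends at 8, j ends at 7: the pointers have crossed (j < i), so scanning stops.

Swap pivot arr[0] with arr[7] to place pivot at position 7: [3, 31, 11, 32, 33, 15, 20, 33, 40]
Pivot position: 7

After partitioning with pivot 33, the array becomes [3, 31, 11, 32, 33, 15, 20, 33, 40]. The pivot is placed at index 7. All elements to the left of the pivot are <= 33, and all elements to the right are > 33.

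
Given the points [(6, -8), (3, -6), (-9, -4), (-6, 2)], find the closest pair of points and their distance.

Computing all pairwise distances among 4 points:

d((6, -8), (3, -6)) = 3.6056 <-- minimum
d((6, -8), (-9, -4)) = 15.5242
d((6, -8), (-6, 2)) = 15.6205
d((3, -6), (-9, -4)) = 12.1655
d((3, -6), (-6, 2)) = 12.0416
d((-9, -4), (-6, 2)) = 6.7082

Closest pair: (6, -8) and (3, -6) with distance 3.6056

The closest pair is (6, -8) and (3, -6) with Euclidean distance 3.6056. For 4 points, brute-force pairwise comparison is shown above. For large n, the divide-and-conquer algorithm (sort by x, recurse on halves, check the dividing strip) achieves O(n log n).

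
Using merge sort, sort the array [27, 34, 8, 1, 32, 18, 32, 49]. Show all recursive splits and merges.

Merge sort trace:

Split: [27, 34, 8, 1, 32, 18, 32, 49] -> [27, 34, 8, 1] and [32, 18, 32, 49]
  Split: [27, 34, 8, 1] -> [27, 34] and [8, 1]
    Split: [27, 34] -> [27] and [34]
    Merge: [27] + [34] -> [27, 34]
    Split: [8, 1] -> [8] and [1]
    Merge: [8] + [1] -> [1, 8]
  Merge: [27, 34] + [1, 8] -> [1, 8, 27, 34]
  Split: [32, 18, 32, 49] -> [32, 18] and [32, 49]
    Split: [32, 18] -> [32] and [18]
    Merge: [32] + [18] -> [18, 32]
    Split: [32, 49] -> [32] and [49]
    Merge: [32] + [49] -> [32, 49]
  Merge: [18, 32] + [32, 49] -> [18, 32, 32, 49]
Merge: [1, 8, 27, 34] + [18, 32, 32, 49] -> [1, 8, 18, 27, 32, 32, 34, 49]

Final sorted array: [1, 8, 18, 27, 32, 32, 34, 49]

The merge sort proceeds by recursively splitting the array and merging sorted halves.
After all merges, the sorted array is [1, 8, 18, 27, 32, 32, 34, 49].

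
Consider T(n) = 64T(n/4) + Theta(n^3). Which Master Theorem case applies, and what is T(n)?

Master Theorem for T(n) = 64T(n/4) + O(n^3):

a = 64, b = 4, c = 3
log_b(a) = log_4(64) = 3.0000

Case 2: c = 3 = log_4(64) = 3.0000
T(n) = O(n^3 log n) = O(n^3 log n)

For T(n) = 64T(n/4) + O(n^3): log_4(64) = 3.0000. This is Case 2 of the Master Theorem (c = log_b(a), equal work at all levels), giving O(n^3 log n).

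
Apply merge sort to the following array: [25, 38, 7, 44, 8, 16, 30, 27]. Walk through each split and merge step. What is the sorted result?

Merge sort trace:

Split: [25, 38, 7, 44, 8, 16, 30, 27] -> [25, 38, 7, 44] and [8, 16, 30, 27]
  Split: [25, 38, 7, 44] -> [25, 38] and [7, 44]
    Split: [25, 38] -> [25] and [38]
    Merge: [25] + [38] -> [25, 38]
    Split: [7, 44] -> [7] and [44]
    Merge: [7] + [44] -> [7, 44]
  Merge: [25, 38] + [7, 44] -> [7, 25, 38, 44]
  Split: [8, 16, 30, 27] -> [8, 16] and [30, 27]
    Split: [8, 16] -> [8] and [16]
    Merge: [8] + [16] -> [8, 16]
    Split: [30, 27] -> [30] and [27]
    Merge: [30] + [27] -> [27, 30]
  Merge: [8, 16] + [27, 30] -> [8, 16, 27, 30]
Merge: [7, 25, 38, 44] + [8, 16, 27, 30] -> [7, 8, 16, 25, 27, 30, 38, 44]

Final sorted array: [7, 8, 16, 25, 27, 30, 38, 44]

The merge sort proceeds by recursively splitting the array and merging sorted halves.
After all merges, the sorted array is [7, 8, 16, 25, 27, 30, 38, 44].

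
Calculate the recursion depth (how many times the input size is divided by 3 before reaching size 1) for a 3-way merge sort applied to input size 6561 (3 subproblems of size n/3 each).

For divide and conquer with division factor 3:

Problem sizes at each level:
Level 0: 6561
Level 1: 2187
Level 2: 729
Level 3: 243
Level 4: 81
Level 5: 27
Level 6: 9
Level 7: 3
Level 8: 1

The root is level 0 and the size-1 base case is level 8 (the tree spans levels 0 through 8, i.e. 9 levels counting the root), so the depth is the number of divisions: log_3(6561) = 8

The recursion tree depth is log_3(6561) = 8. At each level, the problem size is divided by 3, so it takes 8 divisions to reduce to a base case of size 1. The algorithm makes 3 recursive calls at each level.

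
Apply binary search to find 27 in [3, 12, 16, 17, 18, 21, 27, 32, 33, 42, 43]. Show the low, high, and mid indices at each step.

Binary search for 27 in [3, 12, 16, 17, 18, 21, 27, 32, 33, 42, 43]:

lo=0, hi=10, mid=5, arr[mid]=21 -> 21 < 27, search right half
lo=6, hi=10, mid=8, arr[mid]=33 -> 33 > 27, search left half
lo=6, hi=7, mid=6, arr[mid]=27 -> Found target at index 6!

Binary search finds 27 at index 6 after 3 comparisons. The search repeatedly halves the search space by comparing with the middle element.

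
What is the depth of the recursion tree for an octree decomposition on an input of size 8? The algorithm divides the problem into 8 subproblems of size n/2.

For divide and conquer with division factor 2:

Problem sizes at each level:
Level 0: 8
Level 1: 4
Level 2: 2
Level 3: 1

The root is level 0 and the size-1 base case is level 3 (the tree spans levels 0 through 3, i.e. 4 levels counting the root), so the depth is the number of divisions: log_2(8) = 3

The recursion tree depth is log_2(8) = 3. At each level, the problem size is divided by 2, so it takes 3 divisions to reduce to a base case of size 1. The algorithm makes 8 recursive calls at each level.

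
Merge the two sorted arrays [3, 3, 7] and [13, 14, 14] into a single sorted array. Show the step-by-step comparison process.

Merging process:

Compare 3 vs 13: take 3 from left. Merged: [3]
Compare 3 vs 13: take 3 from left. Merged: [3, 3]
Compare 7 vs 13: take 7 from left. Merged: [3, 3, 7]
Append remaining from right: [13, 14, 14]. Merged: [3, 3, 7, 13, 14, 14]

Final merged array: [3, 3, 7, 13, 14, 14]
Total comparisons: 3

The merged array is [3, 3, 7, 13, 14, 14], requiring 3 comparisons. The merge step runs in O(n) time where n is the total number of elements.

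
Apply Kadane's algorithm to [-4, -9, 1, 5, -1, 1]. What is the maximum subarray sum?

Using Kadane's algorithm on [-4, -9, 1, 5, -1, 1]:

Scanning through the array:
Position 1 (value -9): max_ending_here = -9, max_so_far = -4
Position 2 (value 1): max_ending_here = 1, max_so_far = 1
Position 3 (value 5): max_ending_here = 6, max_so_far = 6
Position 4 (value -1): max_ending_here = 5, max_so_far = 6
Position 5 (value 1): max_ending_here = 6, max_so_far = 6

Maximum subarray: [1, 5]
Maximum sum: 6

The maximum subarray is [1, 5] with sum 6. This subarray runs from index 2 to index 3.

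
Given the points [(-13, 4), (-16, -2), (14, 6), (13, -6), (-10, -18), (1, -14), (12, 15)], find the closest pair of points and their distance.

Computing all pairwise distances among 7 points:

d((-13, 4), (-16, -2)) = 6.7082 <-- minimum
d((-13, 4), (14, 6)) = 27.074
d((-13, 4), (13, -6)) = 27.8568
d((-13, 4), (-10, -18)) = 22.2036
d((-13, 4), (1, -14)) = 22.8035
d((-13, 4), (12, 15)) = 27.313
d((-16, -2), (14, 6)) = 31.0483
d((-16, -2), (13, -6)) = 29.2746
d((-16, -2), (-10, -18)) = 17.088
d((-16, -2), (1, -14)) = 20.8087
d((-16, -2), (12, 15)) = 32.7567
d((14, 6), (13, -6)) = 12.0416
d((14, 6), (-10, -18)) = 33.9411
d((14, 6), (1, -14)) = 23.8537
d((14, 6), (12, 15)) = 9.2195
d((13, -6), (-10, -18)) = 25.9422
d((13, -6), (1, -14)) = 14.4222
d((13, -6), (12, 15)) = 21.0238
d((-10, -18), (1, -14)) = 11.7047
d((-10, -18), (12, 15)) = 39.6611
d((1, -14), (12, 15)) = 31.0161

Closest pair: (-13, 4) and (-16, -2) with distance 6.7082

The closest pair is (-13, 4) and (-16, -2) with Euclidean distance 6.7082. For 7 points, brute-force pairwise comparison is shown above. For large n, the divide-and-conquer algorithm (sort by x, recurse on halves, check the dividing strip) achieves O(n log n).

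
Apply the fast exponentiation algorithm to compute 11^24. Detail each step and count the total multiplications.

Computing 11^24 by squaring (build up from 11^1; each line after the first costs one multiplication):

11^1 = 11
11^2 = (11^1)^2 = 11^2 = 121
11^3 = 11 * 11^2 = 11 * 121 = 1331
11^6 = (11^3)^2 = 1331^2 = 1771561
11^12 = (11^6)^2 = 1771561^2 = 3138428376721
11^24 = (11^12)^2 = 3138428376721^2 = 9849732675807611094711841

Result: 9849732675807611094711841
Multiplications needed: 5 (5 lines after 11^1)

11^24 = 9849732675807611094711841. Using exponentiation by squaring, this requires 5 multiplications. The key idea: if the exponent is even, square the half-power; if odd, multiply by the base once.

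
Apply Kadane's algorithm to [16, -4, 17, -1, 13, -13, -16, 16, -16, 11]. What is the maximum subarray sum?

Using Kadane's algorithm on [16, -4, 17, -1, 13, -13, -16, 16, -16, 11]:

Scanning through the array:
Position 1 (value -4): max_ending_here = 12, max_so_far = 16
Position 2 (value 17): max_ending_here = 29, max_so_far = 29
Position 3 (value -1): max_ending_here = 28, max_so_far = 29
Position 4 (value 13): max_ending_here = 41, max_so_far = 41
Position 5 (value -13): max_ending_here = 28, max_so_far = 41
Position 6 (value -16): max_ending_here = 12, max_so_far = 41
Position 7 (value 16): max_ending_here = 28, max_so_far = 41
Position 8 (value -16): max_ending_here = 12, max_so_far = 41
Position 9 (value 11): max_ending_here = 23, max_so_far = 41

Maximum subarray: [16, -4, 17, -1, 13]
Maximum sum: 41

The maximum subarray is [16, -4, 17, -1, 13] with sum 41. This subarray runs from index 0 to index 4.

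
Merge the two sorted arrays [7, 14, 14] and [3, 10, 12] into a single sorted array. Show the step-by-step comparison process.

Merging process:

Compare 7 vs 3: take 3 from right. Merged: [3]
Compare 7 vs 10: take 7 from left. Merged: [3, 7]
Compare 14 vs 10: take 10 from right. Merged: [3, 7, 10]
Compare 14 vs 12: take 12 from right. Merged: [3, 7, 10, 12]
Append remaining from left: [14, 14]. Merged: [3, 7, 10, 12, 14, 14]

Final merged array: [3, 7, 10, 12, 14, 14]
Total comparisons: 4

The merged array is [3, 7, 10, 12, 14, 14], requiring 4 comparisons. The merge step runs in O(n) time where n is the total number of elements.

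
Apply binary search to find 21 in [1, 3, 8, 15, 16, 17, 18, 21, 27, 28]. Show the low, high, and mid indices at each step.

Binary search for 21 in [1, 3, 8, 15, 16, 17, 18, 21, 27, 28]:

lo=0, hi=9, mid=4, arr[mid]=16 -> 16 < 21, search right half
lo=5, hi=9, mid=7, arr[mid]=21 -> Found target at index 7!

Binary search finds 21 at index 7 after 2 comparisons. The search repeatedly halves the search space by comparing with the middle element.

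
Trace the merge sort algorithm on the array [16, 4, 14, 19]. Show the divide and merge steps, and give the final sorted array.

Merge sort trace:

Split: [16, 4, 14, 19] -> [16, 4] and [14, 19]
  Split: [16, 4] -> [16] and [4]
  Merge: [16] + [4] -> [4, 16]
  Split: [14, 19] -> [14] and [19]
  Merge: [14] + [19] -> [14, 19]
Merge: [4, 16] + [14, 19] -> [4, 14, 16, 19]

Final sorted array: [4, 14, 16, 19]

The merge sort proceeds by recursively splitting the array and merging sorted halves.
After all merges, the sorted array is [4, 14, 16, 19].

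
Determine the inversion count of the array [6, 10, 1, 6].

Finding inversions in [6, 10, 1, 6]:

(0, 2): arr[0]=6 > arr[2]=1
(1, 2): arr[1]=10 > arr[2]=1
(1, 3): arr[1]=10 > arr[3]=6

Total inversions: 3

The array has 3 inversion(s): (0,2), (1,2), (1,3). Each pair (i,j) satisfies i < j and arr[i] > arr[j].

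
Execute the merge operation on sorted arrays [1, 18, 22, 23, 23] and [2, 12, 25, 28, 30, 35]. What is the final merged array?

Merging process:

Compare 1 vs 2: take 1 from left. Merged: [1]
Compare 18 vs 2: take 2 from right. Merged: [1, 2]
Compare 18 vs 12: take 12 from right. Merged: [1, 2, 12]
Compare 18 vs 25: take 18 from left. Merged: [1, 2, 12, 18]
Compare 22 vs 25: take 22 from left. Merged: [1, 2, 12, 18, 22]
Compare 23 vs 25: take 23 from left. Merged: [1, 2, 12, 18, 22, 23]
Compare 23 vs 25: take 23 from left. Merged: [1, 2, 12, 18, 22, 23, 23]
Append remaining from right: [25, 28, 30, 35]. Merged: [1, 2, 12, 18, 22, 23, 23, 25, 28, 30, 35]

Final merged array: [1, 2, 12, 18, 22, 23, 23, 25, 28, 30, 35]
Total comparisons: 7

The merged array is [1, 2, 12, 18, 22, 23, 23, 25, 28, 30, 35], requiring 7 comparisons. The merge step runs in O(n) time where n is the total number of elements.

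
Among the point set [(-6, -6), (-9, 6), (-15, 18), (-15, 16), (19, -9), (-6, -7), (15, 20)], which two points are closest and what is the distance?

Computing all pairwise distances among 7 points:

d((-6, -6), (-9, 6)) = 12.3693
d((-6, -6), (-15, 18)) = 25.632
d((-6, -6), (-15, 16)) = 23.7697
d((-6, -6), (19, -9)) = 25.1794
d((-6, -6), (-6, -7)) = 1.0 <-- minimum
d((-6, -6), (15, 20)) = 33.4215
d((-9, 6), (-15, 18)) = 13.4164
d((-9, 6), (-15, 16)) = 11.6619
d((-9, 6), (19, -9)) = 31.7648
d((-9, 6), (-6, -7)) = 13.3417
d((-9, 6), (15, 20)) = 27.7849
d((-15, 18), (-15, 16)) = 2.0
d((-15, 18), (19, -9)) = 43.4166
d((-15, 18), (-6, -7)) = 26.5707
d((-15, 18), (15, 20)) = 30.0666
d((-15, 16), (19, -9)) = 42.2019
d((-15, 16), (-6, -7)) = 24.6982
d((-15, 16), (15, 20)) = 30.2655
d((19, -9), (-6, -7)) = 25.0799
d((19, -9), (15, 20)) = 29.2746
d((-6, -7), (15, 20)) = 34.2053

Closest pair: (-6, -6) and (-6, -7) with distance 1.0

The closest pair is (-6, -6) and (-6, -7) with Euclidean distance 1.0. For 7 points, brute-force pairwise comparison is shown above. For large n, the divide-and-conquer algorithm (sort by x, recurse on halves, check the dividing strip) achieves O(n log n).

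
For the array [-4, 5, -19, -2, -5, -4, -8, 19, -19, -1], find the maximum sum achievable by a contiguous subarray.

Using Kadane's algorithm on [-4, 5, -19, -2, -5, -4, -8, 19, -19, -1]:

Scanning through the array:
Position 1 (value 5): max_ending_here = 5, max_so_far = 5
Position 2 (value -19): max_ending_here = -14, max_so_far = 5
Position 3 (value -2): max_ending_here = -2, max_so_far = 5
Position 4 (value -5): max_ending_here = -5, max_so_far = 5
Position 5 (value -4): max_ending_here = -4, max_so_far = 5
Position 6 (value -8): max_ending_here = -8, max_so_far = 5
Position 7 (value 19): max_ending_here = 19, max_so_far = 19
Position 8 (value -19): max_ending_here = 0, max_so_far = 19
Position 9 (value -1): max_ending_here = -1, max_so_far = 19

Maximum subarray: [19]
Maximum sum: 19

The maximum subarray is [19] with sum 19. This subarray runs from index 7 to index 7.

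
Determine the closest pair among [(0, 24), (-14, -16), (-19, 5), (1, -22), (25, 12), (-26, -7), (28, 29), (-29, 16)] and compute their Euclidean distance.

Computing all pairwise distances among 8 points:

d((0, 24), (-14, -16)) = 42.3792
d((0, 24), (-19, 5)) = 26.8701
d((0, 24), (1, -22)) = 46.0109
d((0, 24), (25, 12)) = 27.7308
d((0, 24), (-26, -7)) = 40.4599
d((0, 24), (28, 29)) = 28.4429
d((0, 24), (-29, 16)) = 30.0832
d((-14, -16), (-19, 5)) = 21.587
d((-14, -16), (1, -22)) = 16.1555
d((-14, -16), (25, 12)) = 48.0104
d((-14, -16), (-26, -7)) = 15.0
d((-14, -16), (28, 29)) = 61.5549
d((-14, -16), (-29, 16)) = 35.3412
d((-19, 5), (1, -22)) = 33.6006
d((-19, 5), (25, 12)) = 44.5533
d((-19, 5), (-26, -7)) = 13.8924 <-- minimum
d((-19, 5), (28, 29)) = 52.7731
d((-19, 5), (-29, 16)) = 14.8661
d((1, -22), (25, 12)) = 41.6173
d((1, -22), (-26, -7)) = 30.8869
d((1, -22), (28, 29)) = 57.7062
d((1, -22), (-29, 16)) = 48.4149
d((25, 12), (-26, -7)) = 54.4243
d((25, 12), (28, 29)) = 17.2627
d((25, 12), (-29, 16)) = 54.1479
d((-26, -7), (28, 29)) = 64.8999
d((-26, -7), (-29, 16)) = 23.1948
d((28, 29), (-29, 16)) = 58.4637

Closest pair: (-19, 5) and (-26, -7) with distance 13.8924

The closest pair is (-19, 5) and (-26, -7) with Euclidean distance 13.8924. For 8 points, brute-force pairwise comparison is shown above. For large n, the divide-and-conquer algorithm (sort by x, recurse on halves, check the dividing strip) achieves O(n log n).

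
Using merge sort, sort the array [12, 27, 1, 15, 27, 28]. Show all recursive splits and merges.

Merge sort trace:

Split: [12, 27, 1, 15, 27, 28] -> [12, 27, 1] and [15, 27, 28]
  Split: [12, 27, 1] -> [12] and [27, 1]
    Split: [27, 1] -> [27] and [1]
    Merge: [27] + [1] -> [1, 27]
  Merge: [12] + [1, 27] -> [1, 12, 27]
  Split: [15, 27, 28] -> [15] and [27, 28]
    Split: [27, 28] -> [27] and [28]
    Merge: [27] + [28] -> [27, 28]
  Merge: [15] + [27, 28] -> [15, 27, 28]
Merge: [1, 12, 27] + [15, 27, 28] -> [1, 12, 15, 27, 27, 28]

Final sorted array: [1, 12, 15, 27, 27, 28]

The merge sort proceeds by recursively splitting the array and merging sorted halves.
After all merges, the sorted array is [1, 12, 15, 27, 27, 28].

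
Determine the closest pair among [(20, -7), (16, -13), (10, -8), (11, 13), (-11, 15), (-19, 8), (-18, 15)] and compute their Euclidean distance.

Computing all pairwise distances among 7 points:

d((20, -7), (16, -13)) = 7.2111
d((20, -7), (10, -8)) = 10.0499
d((20, -7), (11, 13)) = 21.9317
d((20, -7), (-11, 15)) = 38.0132
d((20, -7), (-19, 8)) = 41.7852
d((20, -7), (-18, 15)) = 43.909
d((16, -13), (10, -8)) = 7.8102
d((16, -13), (11, 13)) = 26.4764
d((16, -13), (-11, 15)) = 38.8973
d((16, -13), (-19, 8)) = 40.8167
d((16, -13), (-18, 15)) = 44.0454
d((10, -8), (11, 13)) = 21.0238
d((10, -8), (-11, 15)) = 31.1448
d((10, -8), (-19, 8)) = 33.121
d((10, -8), (-18, 15)) = 36.2353
d((11, 13), (-11, 15)) = 22.0907
d((11, 13), (-19, 8)) = 30.4138
d((11, 13), (-18, 15)) = 29.0689
d((-11, 15), (-19, 8)) = 10.6301
d((-11, 15), (-18, 15)) = 7.0 <-- minimum
d((-19, 8), (-18, 15)) = 7.0711

Closest pair: (-11, 15) and (-18, 15) with distance 7.0

The closest pair is (-11, 15) and (-18, 15) with Euclidean distance 7.0. For 7 points, brute-force pairwise comparison is shown above. For large n, the divide-and-conquer algorithm (sort by x, recurse on halves, check the dividing strip) achieves O(n log n).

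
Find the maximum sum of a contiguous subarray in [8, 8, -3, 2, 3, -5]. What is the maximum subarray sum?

Using Kadane's algorithm on [8, 8, -3, 2, 3, -5]:

Scanning through the array:
Position 1 (value 8): max_ending_here = 16, max_so_far = 16
Position 2 (value -3): max_ending_here = 13, max_so_far = 16
Position 3 (value 2): max_ending_here = 15, max_so_far = 16
Position 4 (value 3): max_ending_here = 18, max_so_far = 18
Position 5 (value -5): max_ending_here = 13, max_so_far = 18

Maximum subarray: [8, 8, -3, 2, 3]
Maximum sum: 18

The maximum subarray is [8, 8, -3, 2, 3] with sum 18. This subarray runs from index 0 to index 4.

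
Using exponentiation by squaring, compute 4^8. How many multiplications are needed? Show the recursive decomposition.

Computing 4^8 by squaring (build up from 4^1; each line after the first costs one multiplication):

4^1 = 4
4^2 = (4^1)^2 = 4^2 = 16
4^4 = (4^2)^2 = 16^2 = 256
4^8 = (4^4)^2 = 256^2 = 65536

Result: 65536
Multiplications needed: 3 (3 lines after 4^1)

4^8 = 65536. Using exponentiation by squaring, this requires 3 multiplications. The key idea: if the exponent is even, square the half-power; if odd, multiply by the base once.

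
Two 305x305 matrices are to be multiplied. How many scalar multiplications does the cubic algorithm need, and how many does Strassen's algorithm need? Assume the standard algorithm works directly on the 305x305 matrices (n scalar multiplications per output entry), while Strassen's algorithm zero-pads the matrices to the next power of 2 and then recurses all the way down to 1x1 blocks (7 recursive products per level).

Matrix multiplication for 305x305 matrices:

Strassen's algorithm requires power-of-2 dimensions. Pad 305x305 to 512x512 (next power of 2).

Standard algorithm: 305^3 = 28372625 multiplications
Strassen's algorithm: 7^(log2(512)) = 7^9 = 40353607 multiplications
Difference: 28372625 - 40353607 = -11980982 (Strassen uses MORE here due to padding overhead — for small or just-over-power-of-2 n, padding can outweigh the per-level savings)

Standard: 28372625 multiplications (305^3). Strassen: 40353607 multiplications (7^9, after padding to 512x512). Strassen reduces 8 recursive multiplications to 7 at each level.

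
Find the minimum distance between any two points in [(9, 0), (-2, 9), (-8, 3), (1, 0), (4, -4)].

Computing all pairwise distances among 5 points:

d((9, 0), (-2, 9)) = 14.2127
d((9, 0), (-8, 3)) = 17.2627
d((9, 0), (1, 0)) = 8.0
d((9, 0), (4, -4)) = 6.4031
d((-2, 9), (-8, 3)) = 8.4853
d((-2, 9), (1, 0)) = 9.4868
d((-2, 9), (4, -4)) = 14.3178
d((-8, 3), (1, 0)) = 9.4868
d((-8, 3), (4, -4)) = 13.8924
d((1, 0), (4, -4)) = 5.0 <-- minimum

Closest pair: (1, 0) and (4, -4) with distance 5.0

The closest pair is (1, 0) and (4, -4) with Euclidean distance 5.0. For 5 points, brute-force pairwise comparison is shown above. For large n, the divide-and-conquer algorithm (sort by x, recurse on halves, check the dividing strip) achieves O(n log n).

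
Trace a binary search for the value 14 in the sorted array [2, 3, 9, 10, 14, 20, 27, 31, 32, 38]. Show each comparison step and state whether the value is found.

Binary search for 14 in [2, 3, 9, 10, 14, 20, 27, 31, 32, 38]:

lo=0, hi=9, mid=4, arr[mid]=14 -> Found target at index 4!

Binary search finds 14 at index 4 after 1 comparisons. The search repeatedly halves the search space by comparing with the middle element.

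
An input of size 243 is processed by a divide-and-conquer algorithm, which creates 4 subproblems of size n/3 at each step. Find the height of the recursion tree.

For divide and conquer with division factor 3:

Problem sizes at each level:
Level 0: 243
Level 1: 81
Level 2: 27
Level 3: 9
Level 4: 3
Level 5: 1

The root is level 0 and the size-1 base case is level 5 (the tree spans levels 0 through 5, i.e. 6 levels counting the root), so the depth is the number of divisions: log_3(243) = 5

The recursion tree depth is log_3(243) = 5. At each level, the problem size is divided by 3, so it takes 5 divisions to reduce to a base case of size 1. The algorithm makes 4 recursive calls at each level.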